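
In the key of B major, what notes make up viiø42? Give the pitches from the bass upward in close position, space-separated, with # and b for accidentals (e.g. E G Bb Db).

G# A# C# E

In B major, the leading tone is A#, and the diatonic chord built there is a half-diminished seventh chord.
That chord is spelled A#-C#-E-G#.
With the 42 figure the chord is in third inversion; from the bass G# upward in close position it reads G#-A#-C#-E.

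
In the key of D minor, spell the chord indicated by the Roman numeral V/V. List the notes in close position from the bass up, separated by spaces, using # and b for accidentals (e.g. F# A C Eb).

The slash means an applied dominant: we want the dominant of V. In D minor, V is A major, and its dominant is built on E.
Building a major triad on E gives E-G#-B.

E G# B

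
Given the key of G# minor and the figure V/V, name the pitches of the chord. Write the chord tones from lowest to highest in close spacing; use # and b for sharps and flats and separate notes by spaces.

A# C## E#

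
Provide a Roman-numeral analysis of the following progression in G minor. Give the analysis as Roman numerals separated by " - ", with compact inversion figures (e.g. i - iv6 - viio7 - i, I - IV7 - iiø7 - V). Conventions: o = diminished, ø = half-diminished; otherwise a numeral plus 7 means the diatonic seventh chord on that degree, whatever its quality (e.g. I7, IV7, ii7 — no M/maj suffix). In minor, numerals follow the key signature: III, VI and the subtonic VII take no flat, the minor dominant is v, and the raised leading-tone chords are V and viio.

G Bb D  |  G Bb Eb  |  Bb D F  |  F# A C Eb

G-Bb-D has root G, degree 1 in G minor, so i.
G-Bb-Eb has root Eb, degree 6 in G minor, so VI6.
Bb-D-F has root Bb, degree 3 in G minor, so III.
F#-A-C-Eb: root F# is the leading tone; fully diminished seventh chord there is viio7.

i - VI6 - III - viio7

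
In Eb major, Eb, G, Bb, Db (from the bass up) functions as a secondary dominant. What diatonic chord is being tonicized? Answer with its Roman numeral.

The chord is a dominant seventh chord on Eb.
A dominant resolves down a perfect fifth: Eb → Ab. In Eb major, Ab is scale degree 4, i.e. IV.

IV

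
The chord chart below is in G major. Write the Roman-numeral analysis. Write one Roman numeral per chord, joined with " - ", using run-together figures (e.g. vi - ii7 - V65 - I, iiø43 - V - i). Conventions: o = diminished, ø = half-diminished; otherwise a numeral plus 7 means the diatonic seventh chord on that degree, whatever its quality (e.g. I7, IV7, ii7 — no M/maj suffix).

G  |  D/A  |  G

I - V64 - I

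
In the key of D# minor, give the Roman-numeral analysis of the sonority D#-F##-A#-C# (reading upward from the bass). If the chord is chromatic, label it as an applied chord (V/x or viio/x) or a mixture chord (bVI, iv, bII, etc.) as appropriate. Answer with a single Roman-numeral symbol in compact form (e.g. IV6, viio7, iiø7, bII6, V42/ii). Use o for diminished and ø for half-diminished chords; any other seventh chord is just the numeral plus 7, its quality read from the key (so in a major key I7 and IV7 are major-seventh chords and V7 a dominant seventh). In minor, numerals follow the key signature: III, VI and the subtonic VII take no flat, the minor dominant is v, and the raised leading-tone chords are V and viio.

Stacked in thirds the chord is D#-F##-A#-C#: a dominant seventh chord on D#.
D# is not a diatonic chord root with this quality in D# minor, but it lies a perfect fifth above G# (iv), so the chord functions as an applied dominant of iv.

V7/iv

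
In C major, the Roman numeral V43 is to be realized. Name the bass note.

D

V in C major has root G; the chord is G-B-D-F.
The figure 43 means second inversion — the fifth is in the bass.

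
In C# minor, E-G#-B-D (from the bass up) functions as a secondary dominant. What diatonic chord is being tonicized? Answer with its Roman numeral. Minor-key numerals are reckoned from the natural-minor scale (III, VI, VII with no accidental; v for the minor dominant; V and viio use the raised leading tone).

VI

The chord is a dominant seventh chord on E.
A dominant resolves down a perfect fifth: E → A. In C# minor, A is scale degree 6, i.e. VI.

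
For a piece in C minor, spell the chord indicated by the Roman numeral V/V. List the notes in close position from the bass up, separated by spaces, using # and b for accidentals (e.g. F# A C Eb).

The slash means an applied dominant: we want the dominant of V. In C minor, V is G major, and its dominant is built on D.
Building a major triad on D gives D-F#-A.

D F# A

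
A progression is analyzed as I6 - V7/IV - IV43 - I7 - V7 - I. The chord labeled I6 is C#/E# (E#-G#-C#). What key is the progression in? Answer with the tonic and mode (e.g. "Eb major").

The chord C#/E# is a major triad rooted on C#; its label is I6.
If C# is scale degree 1 and the mode makes that degree carry a major triad, the tonic is C# and the mode is major.

C# major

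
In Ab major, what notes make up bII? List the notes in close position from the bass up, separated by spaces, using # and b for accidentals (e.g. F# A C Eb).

Scale degree 2 in Ab major is Bb; lowering it a half step gives Bbb. bII is the Neapolitan chord — a major triad on the lowered second degree.
So the chord is Bbb-Db-Fb.

Bbb Db Fb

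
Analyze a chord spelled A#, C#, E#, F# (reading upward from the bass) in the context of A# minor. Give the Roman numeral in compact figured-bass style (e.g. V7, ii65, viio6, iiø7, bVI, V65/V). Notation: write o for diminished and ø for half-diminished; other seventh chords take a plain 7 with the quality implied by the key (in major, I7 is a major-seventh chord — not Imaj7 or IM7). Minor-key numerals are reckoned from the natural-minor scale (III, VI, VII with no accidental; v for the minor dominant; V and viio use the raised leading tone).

VI65

The pitches F#-A#-C#-E# form a major seventh chord rooted on F#.
F# is scale degree 6 in A# minor, and a major seventh chord on that degree is written VI7.
With A# in the bass the chord is in first inversion, so the figured bass is 65.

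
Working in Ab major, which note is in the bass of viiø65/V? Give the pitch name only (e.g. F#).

F

The applied chord viiø65/V is rooted on D: D-F-Ab-C.
The figure 65 means first inversion — the third is in the bass.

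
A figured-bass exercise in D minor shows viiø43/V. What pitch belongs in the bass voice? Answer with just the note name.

The applied chord viiø43/V is rooted on G#: G#-B-D-F#.
The figure 43 means second inversion — the fifth is in the bass.

D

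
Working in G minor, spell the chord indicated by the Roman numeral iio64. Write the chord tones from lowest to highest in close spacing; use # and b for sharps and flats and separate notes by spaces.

The numeral's case and figure indicate a diminished triad. In G minor its root, scale degree 2, is A.
Stacking thirds from A gives A-C-Eb.
The figured bass 64 indicates second inversion, placing the fifth (Eb) in the bass: Eb-A-C.

Eb A C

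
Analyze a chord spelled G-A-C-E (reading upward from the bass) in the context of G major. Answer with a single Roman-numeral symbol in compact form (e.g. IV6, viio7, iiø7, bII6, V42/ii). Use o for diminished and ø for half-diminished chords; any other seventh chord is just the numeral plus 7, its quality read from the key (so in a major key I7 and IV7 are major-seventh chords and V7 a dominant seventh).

The pitches A-C-E-G form a minor seventh chord rooted on A.
A is scale degree 2 in G major, and a minor seventh chord on that degree is written ii7.
With G in the bass the chord is in third inversion, so the figured bass is 42.

ii42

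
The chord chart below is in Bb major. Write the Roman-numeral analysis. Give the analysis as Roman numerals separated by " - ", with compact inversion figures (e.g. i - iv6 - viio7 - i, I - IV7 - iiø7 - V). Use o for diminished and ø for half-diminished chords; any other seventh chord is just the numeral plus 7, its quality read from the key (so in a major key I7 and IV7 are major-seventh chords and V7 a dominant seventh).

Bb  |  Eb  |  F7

I - IV - V7

Bb: major triad on Bb = scale degree 1 → I.
Eb has root Eb, degree 4 in Bb major, so IV.
F7: root F is the dominant; dominant seventh chord there is V7.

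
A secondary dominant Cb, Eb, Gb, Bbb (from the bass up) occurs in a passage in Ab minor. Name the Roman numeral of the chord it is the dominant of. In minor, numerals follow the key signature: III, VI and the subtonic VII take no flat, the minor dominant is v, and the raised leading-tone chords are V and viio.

VI

The chord is a dominant seventh chord on Cb.
A dominant resolves down a perfect fifth: Cb → Fb. In Ab minor, Fb is scale degree 6, i.e. VI.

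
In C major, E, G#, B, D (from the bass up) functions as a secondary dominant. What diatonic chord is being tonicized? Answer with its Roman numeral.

vi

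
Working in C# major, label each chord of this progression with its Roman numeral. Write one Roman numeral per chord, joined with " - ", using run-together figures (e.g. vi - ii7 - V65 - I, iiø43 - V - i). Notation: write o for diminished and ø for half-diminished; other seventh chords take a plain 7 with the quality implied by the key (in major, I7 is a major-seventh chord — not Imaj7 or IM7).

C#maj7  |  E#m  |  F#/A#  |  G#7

C#maj7: root C# is the tonic; major seventh chord there is I7.
E#m has root E#, degree 3 in C# major, so iii.
F#/A# has root F#, degree 4 in C# major, so IV6.
G#7: root G# is the dominant; dominant seventh chord there is V7.

I7 - iii - IV6 - V7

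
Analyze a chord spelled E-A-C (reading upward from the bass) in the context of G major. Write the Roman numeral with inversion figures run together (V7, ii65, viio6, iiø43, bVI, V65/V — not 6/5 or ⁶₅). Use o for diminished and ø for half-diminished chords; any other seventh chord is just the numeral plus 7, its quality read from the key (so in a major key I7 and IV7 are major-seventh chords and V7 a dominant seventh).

ii64

The pitches A-C-E form a minor triad rooted on A.
A is scale degree 2 in G major, and a minor triad on that degree is written ii.
With E in the bass the chord is in second inversion, so the figured bass is 64.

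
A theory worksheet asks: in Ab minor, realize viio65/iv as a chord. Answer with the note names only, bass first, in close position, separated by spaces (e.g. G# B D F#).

Eb Gb Bbb C

viio65/iv is a secondary leading-tone chord. The target iv is Db in Ab minor; the applied chord is rooted a semitone below, on C.
Building a fully diminished seventh chord on C gives C-Eb-Gb-Bbb.
The figured bass 65 indicates first inversion, placing the third (Eb) in the bass: Eb-Gb-Bbb-C.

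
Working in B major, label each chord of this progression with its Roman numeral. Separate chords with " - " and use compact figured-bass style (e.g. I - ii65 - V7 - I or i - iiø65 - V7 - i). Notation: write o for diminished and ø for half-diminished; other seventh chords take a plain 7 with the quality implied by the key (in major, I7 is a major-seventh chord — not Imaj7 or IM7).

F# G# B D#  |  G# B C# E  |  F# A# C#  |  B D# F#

vi42 - ii43 - V - I

F#-G#-B-D# has root G#, degree 6 in B major, so vi42.
G#-B-C#-E has root C#, degree 2 in B major, so ii43.
F#-A#-C#: major triad on F# = scale degree 5 → V.
B-D#-F#: major triad on B = scale degree 1 → I.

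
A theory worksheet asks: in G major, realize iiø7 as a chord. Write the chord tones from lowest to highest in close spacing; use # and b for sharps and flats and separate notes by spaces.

A C Eb G

Scale degree 2 in G major is A; here the chord built on it is altered to a half-diminished seventh chord. iiø7 is the half-diminished supertonic seventh, borrowed from the parallel minor.
So the chord is A-C-Eb-G, a half-diminished seventh chord.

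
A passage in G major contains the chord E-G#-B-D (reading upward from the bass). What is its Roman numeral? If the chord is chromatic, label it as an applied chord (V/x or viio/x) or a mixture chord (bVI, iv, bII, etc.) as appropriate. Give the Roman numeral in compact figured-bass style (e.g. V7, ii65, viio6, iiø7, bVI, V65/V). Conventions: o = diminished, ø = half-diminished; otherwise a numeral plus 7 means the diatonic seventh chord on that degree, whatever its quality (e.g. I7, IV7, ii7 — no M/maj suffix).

The pitches E-G#-B-D form a dominant seventh chord rooted on E.
E is not a diatonic chord root with this quality in G major, but it lies a perfect fifth above A (ii), so the chord functions as an applied dominant of ii.

V7/ii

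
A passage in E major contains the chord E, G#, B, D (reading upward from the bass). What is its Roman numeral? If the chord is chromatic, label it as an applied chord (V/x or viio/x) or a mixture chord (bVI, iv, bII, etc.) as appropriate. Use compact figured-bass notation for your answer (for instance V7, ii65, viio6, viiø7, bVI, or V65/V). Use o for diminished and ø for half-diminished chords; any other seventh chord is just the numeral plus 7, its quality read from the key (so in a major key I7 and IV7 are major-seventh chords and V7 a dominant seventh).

V7/IV

The pitches E-G#-B-D form a dominant seventh chord rooted on E.
E is not a diatonic chord root with this quality in E major, but it lies a perfect fifth above A (IV), so the chord functions as an applied dominant of IV.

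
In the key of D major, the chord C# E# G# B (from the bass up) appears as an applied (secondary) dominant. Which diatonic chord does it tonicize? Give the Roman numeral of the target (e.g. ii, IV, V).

The chord is a dominant seventh chord on C#.
A dominant resolves down a perfect fifth: C# → F#. In D major, F# is scale degree 3, i.e. iii.

iii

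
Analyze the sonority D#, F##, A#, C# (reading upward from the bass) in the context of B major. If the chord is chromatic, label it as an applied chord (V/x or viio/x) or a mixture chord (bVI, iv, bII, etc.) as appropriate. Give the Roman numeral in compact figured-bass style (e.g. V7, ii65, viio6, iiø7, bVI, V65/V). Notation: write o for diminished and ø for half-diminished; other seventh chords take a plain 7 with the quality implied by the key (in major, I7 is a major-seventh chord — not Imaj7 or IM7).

V7/vi

The pitches D#-F##-A#-C# form a dominant seventh chord rooted on D#.
D# is not a diatonic chord root with this quality in B major, but it lies a perfect fifth above G# (vi), so the chord functions as an applied dominant of vi.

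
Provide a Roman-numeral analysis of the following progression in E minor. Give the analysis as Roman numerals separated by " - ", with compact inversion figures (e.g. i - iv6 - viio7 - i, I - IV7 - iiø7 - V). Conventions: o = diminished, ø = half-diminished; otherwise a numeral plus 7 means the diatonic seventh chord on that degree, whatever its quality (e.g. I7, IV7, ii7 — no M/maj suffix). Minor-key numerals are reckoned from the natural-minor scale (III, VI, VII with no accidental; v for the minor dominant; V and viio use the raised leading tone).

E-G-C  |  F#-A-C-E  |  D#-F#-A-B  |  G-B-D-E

E-G-C has root C, degree 6 in E minor, so VI6.
F#-A-C-E has root F#, degree 2 in E minor, so iiø7.
D#-F#-A-B: root B is the dominant; dominant seventh chord there is V65.
G-B-D-E: root E is the tonic; minor seventh chord there is i65.

VI6 - iiø7 - V65 - i65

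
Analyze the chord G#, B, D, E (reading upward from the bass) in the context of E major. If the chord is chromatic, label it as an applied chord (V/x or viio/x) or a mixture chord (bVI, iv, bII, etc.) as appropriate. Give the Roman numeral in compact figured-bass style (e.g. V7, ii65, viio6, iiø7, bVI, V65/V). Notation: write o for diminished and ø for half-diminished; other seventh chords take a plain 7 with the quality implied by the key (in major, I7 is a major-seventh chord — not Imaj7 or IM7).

V65/IV

The pitches E-G#-B-D form a dominant seventh chord rooted on E.
E is not a diatonic chord root with this quality in E major, but it lies a perfect fifth above A (IV), so the chord functions as an applied dominant of IV.
With G# in the bass the chord is in first inversion, so the figured bass is 65.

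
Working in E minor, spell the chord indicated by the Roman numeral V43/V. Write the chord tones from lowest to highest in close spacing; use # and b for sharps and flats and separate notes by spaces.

V43/V is a secondary dominant — the dominant seventh of V. V in E minor is B, so the applied chord's root is F#, a perfect fifth above.
Building a dominant seventh chord on F# gives F#-A#-C#-E.
With the 43 figure the chord is in second inversion; from the bass C# upward in close position it reads C#-E-F#-A#.

C# E F# A#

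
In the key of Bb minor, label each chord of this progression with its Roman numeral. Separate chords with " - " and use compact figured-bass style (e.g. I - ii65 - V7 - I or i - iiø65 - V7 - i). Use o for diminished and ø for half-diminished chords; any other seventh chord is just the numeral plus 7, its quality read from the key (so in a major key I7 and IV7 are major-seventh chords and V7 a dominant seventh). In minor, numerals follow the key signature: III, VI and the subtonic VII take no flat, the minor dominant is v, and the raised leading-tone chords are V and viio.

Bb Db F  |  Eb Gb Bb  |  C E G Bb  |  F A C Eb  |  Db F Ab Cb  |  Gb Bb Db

i - iv - V7/V - V7 - V7/VI - VI

Bb-Db-F: minor triad on Bb = scale degree 1 → i.
Eb-Gb-Bb: root Eb is the subdominant; minor triad there is iv.
C-E-G-Bb is the secondary dominant of V (dominant seventh chord on C): V7/V.
F-A-C-Eb: dominant seventh chord on F = scale degree 5 → V7.
Db-F-Ab-Cb: a dominant seventh chord on Db, the applied dominant of VI → V7/VI.
Gb-Bb-Db: root Gb is the submediant; major triad there is VI.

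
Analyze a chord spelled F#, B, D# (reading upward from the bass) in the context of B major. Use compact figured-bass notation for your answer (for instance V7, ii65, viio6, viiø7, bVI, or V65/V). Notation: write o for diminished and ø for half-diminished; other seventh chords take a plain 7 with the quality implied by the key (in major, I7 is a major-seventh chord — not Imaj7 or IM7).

I64

The pitches B-D#-F# form a major triad rooted on B.
In B major, B is the tonic; the diatonic major triad there is I.
With F# in the bass the chord is in second inversion, so the figured bass is 64.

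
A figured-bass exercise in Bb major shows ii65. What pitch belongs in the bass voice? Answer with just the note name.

ii in Bb major has root C; the chord is C-Eb-G-Bb.
The figure 65 means first inversion — the third is in the bass.

Eb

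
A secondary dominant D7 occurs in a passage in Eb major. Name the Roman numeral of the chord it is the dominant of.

iii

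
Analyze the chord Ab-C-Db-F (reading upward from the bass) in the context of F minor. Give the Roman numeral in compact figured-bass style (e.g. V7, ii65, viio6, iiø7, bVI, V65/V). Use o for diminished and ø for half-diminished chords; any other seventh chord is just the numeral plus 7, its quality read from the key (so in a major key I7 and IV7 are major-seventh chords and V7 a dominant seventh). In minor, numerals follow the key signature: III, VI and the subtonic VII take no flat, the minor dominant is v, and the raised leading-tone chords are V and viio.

VI43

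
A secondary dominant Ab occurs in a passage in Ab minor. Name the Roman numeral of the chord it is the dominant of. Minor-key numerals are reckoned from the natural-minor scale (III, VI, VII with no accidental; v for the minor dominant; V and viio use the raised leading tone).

The chord is a major triad on Ab.
A dominant resolves down a perfect fifth: Ab → Db. In Ab minor, Db is scale degree 4, i.e. iv.

iv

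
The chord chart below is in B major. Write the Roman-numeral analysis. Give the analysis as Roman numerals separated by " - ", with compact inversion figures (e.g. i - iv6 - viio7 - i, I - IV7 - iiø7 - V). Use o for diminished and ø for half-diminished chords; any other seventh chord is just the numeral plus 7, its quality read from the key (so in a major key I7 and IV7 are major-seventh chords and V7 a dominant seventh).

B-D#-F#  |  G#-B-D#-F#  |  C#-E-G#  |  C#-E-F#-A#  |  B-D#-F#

B-D#-F# has root B, degree 1 in B major, so I.
G#-B-D#-F#: minor seventh chord on G# = scale degree 6 → vi7.
C#-E-G#: root C# is the supertonic; minor triad there is ii.
C#-E-F#-A#: root F# is the dominant; dominant seventh chord there is V43.
B-D#-F# has root B, degree 1 in B major, so I.

I - vi7 - ii - V43 - I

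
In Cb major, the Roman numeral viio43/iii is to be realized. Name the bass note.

Ab

The applied chord viio43/iii is rooted on D: D-F-Ab-Cb.
The figure 43 means second inversion — the fifth is in the bass.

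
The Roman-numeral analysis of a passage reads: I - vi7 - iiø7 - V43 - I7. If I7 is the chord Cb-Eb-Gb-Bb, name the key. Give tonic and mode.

I7 is given as Cb-Eb-Gb-Bb — a major seventh chord with root Cb.
If Cb is scale degree 1 and the mode makes that degree carry a major seventh chord, the tonic is Cb and the mode is major.

Cb major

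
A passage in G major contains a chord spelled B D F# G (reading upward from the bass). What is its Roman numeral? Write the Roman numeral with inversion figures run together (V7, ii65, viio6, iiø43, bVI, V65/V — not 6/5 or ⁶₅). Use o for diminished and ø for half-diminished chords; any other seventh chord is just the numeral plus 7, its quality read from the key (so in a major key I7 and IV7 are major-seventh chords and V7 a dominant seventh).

I65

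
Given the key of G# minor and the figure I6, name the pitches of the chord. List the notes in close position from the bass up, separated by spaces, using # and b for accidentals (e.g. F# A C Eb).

B# D# G#

Scale degree 1 in G# minor is G#; here the chord built on it is altered to a major triad. I6 is the major tonic (Picardy third), borrowed from the parallel major.
So the chord is G#-B#-D#.
With the 6 figure the chord is in first inversion; from the bass B# upward in close position it reads B#-D#-G#.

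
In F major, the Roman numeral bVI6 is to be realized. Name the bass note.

bVI in F major has root Db; the chord is Db-F-Ab.
The figure 6 means first inversion — the third is in the bass.

F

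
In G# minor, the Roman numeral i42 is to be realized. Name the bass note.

F#

i in G# minor has root G#; the chord is G#-B-D#-F#.
The figure 42 means third inversion — the seventh is in the bass.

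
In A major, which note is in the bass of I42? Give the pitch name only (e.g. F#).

G#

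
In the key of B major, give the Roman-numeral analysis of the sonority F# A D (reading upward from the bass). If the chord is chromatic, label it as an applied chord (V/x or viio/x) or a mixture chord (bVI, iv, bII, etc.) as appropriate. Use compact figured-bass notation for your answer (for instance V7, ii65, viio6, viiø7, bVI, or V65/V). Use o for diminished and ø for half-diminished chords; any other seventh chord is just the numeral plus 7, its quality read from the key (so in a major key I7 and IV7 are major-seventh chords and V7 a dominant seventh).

bIII6

Stacked in thirds the chord is D-F#-A: a major triad on D.
D is the lowered third degree of B major (diatonic 3 would be D#). This is a major triad on the lowered third degree, borrowed from the parallel minor.
With F# in the bass the chord is in first inversion, so the figured bass is 6.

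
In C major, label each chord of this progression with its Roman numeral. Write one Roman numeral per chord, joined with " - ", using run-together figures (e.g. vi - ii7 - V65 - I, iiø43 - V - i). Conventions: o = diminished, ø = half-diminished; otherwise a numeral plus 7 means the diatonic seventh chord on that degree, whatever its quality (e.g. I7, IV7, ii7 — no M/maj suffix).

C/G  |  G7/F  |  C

C/G: major triad on C = scale degree 1 → I64.
G7/F: dominant seventh chord on G = scale degree 5 → V42.
C: root C is the tonic; major triad there is I.

I64 - V42 - I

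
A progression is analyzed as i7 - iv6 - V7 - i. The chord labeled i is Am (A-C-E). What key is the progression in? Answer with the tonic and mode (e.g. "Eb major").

i is given as A-C-E — a minor triad with root A.
If A is scale degree 1 and the mode makes that degree carry a minor triad, the tonic is A and the mode is minor.

A minor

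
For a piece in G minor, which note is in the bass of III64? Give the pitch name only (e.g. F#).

III in G minor has root Bb; the chord is Bb-D-F.
The figure 64 means second inversion — the fifth is in the bass.

F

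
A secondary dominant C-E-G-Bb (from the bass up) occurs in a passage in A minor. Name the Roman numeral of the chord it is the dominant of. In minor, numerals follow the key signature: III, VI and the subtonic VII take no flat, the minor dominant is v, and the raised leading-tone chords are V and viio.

VI

The chord is a dominant seventh chord on C.
A dominant resolves down a perfect fifth: C → F. In A minor, F is scale degree 6, i.e. VI.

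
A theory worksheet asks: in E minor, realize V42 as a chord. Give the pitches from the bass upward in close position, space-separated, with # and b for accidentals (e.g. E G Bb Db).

In E minor, scale degree 5 is B. The dominant is major (leading tone raised), so V is a dominant seventh chord.
Stacking thirds from B gives B-D#-F#-A.
With the 42 figure the chord is in third inversion; from the bass A upward in close position it reads A-B-D#-F#.

A B D# F#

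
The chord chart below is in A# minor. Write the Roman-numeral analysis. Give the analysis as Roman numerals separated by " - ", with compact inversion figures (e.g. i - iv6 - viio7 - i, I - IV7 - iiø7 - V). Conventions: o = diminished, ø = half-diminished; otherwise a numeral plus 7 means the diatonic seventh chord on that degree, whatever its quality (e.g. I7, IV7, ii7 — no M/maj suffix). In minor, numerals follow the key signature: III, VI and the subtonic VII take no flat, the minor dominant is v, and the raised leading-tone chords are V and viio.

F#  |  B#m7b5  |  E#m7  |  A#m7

VI - iiø7 - v7 - i7

F# has root F#, degree 6 in A# minor, so VI.
B#m7b5 has root B#, degree 2 in A# minor, so iiø7.
E#m7 has root E#, degree 5 in A# minor, so v7.
A#m7: minor seventh chord on A# = scale degree 1 → i7.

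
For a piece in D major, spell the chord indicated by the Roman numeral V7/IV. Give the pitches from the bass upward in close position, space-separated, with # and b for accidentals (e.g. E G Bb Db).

D F# A C

The slash means an applied dominant: we want the dominant of IV. In D major, IV is G major, and its dominant is built on D.
Building a dominant seventh chord on D gives D-F#-A-C.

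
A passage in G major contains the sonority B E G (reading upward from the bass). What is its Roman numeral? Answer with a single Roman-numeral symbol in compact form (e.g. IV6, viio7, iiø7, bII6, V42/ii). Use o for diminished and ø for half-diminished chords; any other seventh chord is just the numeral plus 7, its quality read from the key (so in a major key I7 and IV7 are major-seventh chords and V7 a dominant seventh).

vi64

Stacked in thirds the chord is E-G-B: a minor triad on E.
In G major, E is the submediant; the diatonic minor triad there is vi.
With B in the bass the chord is in second inversion, so the figured bass is 64.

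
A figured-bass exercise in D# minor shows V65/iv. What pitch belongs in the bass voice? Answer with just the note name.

F##

The applied chord V65/iv is rooted on D#: D#-F##-A#-C#.
The figure 65 means first inversion — the third is in the bass.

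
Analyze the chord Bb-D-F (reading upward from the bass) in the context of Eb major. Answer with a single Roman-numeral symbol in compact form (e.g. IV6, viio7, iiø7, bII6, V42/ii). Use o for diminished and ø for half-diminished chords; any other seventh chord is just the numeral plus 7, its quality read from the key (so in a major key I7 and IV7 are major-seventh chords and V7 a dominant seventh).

The pitches Bb-D-F form a major triad rooted on Bb.
In Eb major, Bb is the dominant; the diatonic major triad there is V.

V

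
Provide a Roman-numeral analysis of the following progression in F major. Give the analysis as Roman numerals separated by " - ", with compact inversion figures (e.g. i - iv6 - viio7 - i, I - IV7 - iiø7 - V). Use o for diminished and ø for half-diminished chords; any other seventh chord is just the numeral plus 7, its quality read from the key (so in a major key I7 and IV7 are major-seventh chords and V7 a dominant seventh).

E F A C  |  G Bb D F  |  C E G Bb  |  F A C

E-F-A-C: root F is the tonic; major seventh chord there is I42.
G-Bb-D-F: minor seventh chord on G = scale degree 2 → ii7.
C-E-G-Bb has root C, degree 5 in F major, so V7.
F-A-C: root F is the tonic; major triad there is I.

I42 - ii7 - V7 - I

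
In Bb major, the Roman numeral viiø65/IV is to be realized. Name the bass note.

F

The applied chord viiø65/IV is rooted on D: D-F-Ab-C.
The figure 65 means first inversion — the third is in the bass.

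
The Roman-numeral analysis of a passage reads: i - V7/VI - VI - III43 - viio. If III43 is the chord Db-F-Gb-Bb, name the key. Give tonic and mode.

Eb minor

The chord Gbmaj7/Db is a major seventh chord rooted on Gb; its label is III43.
Counting down 2 scale steps from Gb places the tonic on Eb; a major seventh chord on degree 3 is diatonic only in minor.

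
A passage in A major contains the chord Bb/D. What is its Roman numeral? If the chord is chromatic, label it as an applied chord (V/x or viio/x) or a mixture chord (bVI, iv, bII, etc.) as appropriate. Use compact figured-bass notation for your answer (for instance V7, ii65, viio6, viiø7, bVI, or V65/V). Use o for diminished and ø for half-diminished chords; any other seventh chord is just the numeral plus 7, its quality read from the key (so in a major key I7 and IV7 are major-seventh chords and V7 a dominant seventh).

bII6

Stacked in thirds the chord is Bb-D-F: a major triad on Bb.
Bb is the lowered second degree of A major (diatonic 2 would be B). This is the Neapolitan sixth — a major triad on the lowered second degree, here in its customary first inversion.
With D in the bass the chord is in first inversion, so the figured bass is 6.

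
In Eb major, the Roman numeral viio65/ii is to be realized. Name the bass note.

G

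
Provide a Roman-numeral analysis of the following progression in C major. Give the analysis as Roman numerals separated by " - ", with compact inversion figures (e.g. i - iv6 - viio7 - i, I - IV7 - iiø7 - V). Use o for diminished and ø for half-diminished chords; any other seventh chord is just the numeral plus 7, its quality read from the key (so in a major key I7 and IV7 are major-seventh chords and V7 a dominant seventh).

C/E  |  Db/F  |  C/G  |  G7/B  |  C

C/E has root C, degree 1 in C major, so I6.
Db/F is non-diatonic — a major triad on the lowered supertonic (Db): the Neapolitan sixth, bII6 (third, F, in the bass — hence the 6).
C/G has root C, degree 1 in C major, so I64.
G7/B: root G is the dominant; dominant seventh chord there is V65.
C has root C, degree 1 in C major, so I.

I6 - bII6 - I64 - V65 - I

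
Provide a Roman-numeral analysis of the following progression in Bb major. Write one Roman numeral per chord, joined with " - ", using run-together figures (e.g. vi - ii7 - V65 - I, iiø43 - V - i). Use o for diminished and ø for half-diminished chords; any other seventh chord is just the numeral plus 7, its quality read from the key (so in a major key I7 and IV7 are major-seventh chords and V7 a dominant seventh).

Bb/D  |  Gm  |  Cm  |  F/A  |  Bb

Bb/D: root Bb is the tonic; major triad there is I6.
Gm: minor triad on G = scale degree 6 → vi.
Cm: minor triad on C = scale degree 2 → ii.
F/A: major triad on F = scale degree 5 → V6.
Bb: major triad on Bb = scale degree 1 → I.

I6 - vi - ii - V6 - I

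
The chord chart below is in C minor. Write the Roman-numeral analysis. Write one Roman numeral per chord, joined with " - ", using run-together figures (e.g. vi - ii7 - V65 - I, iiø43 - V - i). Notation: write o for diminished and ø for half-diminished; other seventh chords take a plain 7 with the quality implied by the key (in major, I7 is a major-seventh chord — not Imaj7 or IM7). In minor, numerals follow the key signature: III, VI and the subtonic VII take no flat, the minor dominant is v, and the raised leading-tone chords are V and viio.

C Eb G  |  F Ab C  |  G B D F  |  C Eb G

C-Eb-G has root C, degree 1 in C minor, so i.
F-Ab-C: root F is the subdominant; minor triad there is iv.
G-B-D-F: dominant seventh chord on G = scale degree 5 → V7.
C-Eb-G: minor triad on C = scale degree 1 → i.

i - iv - V7 - i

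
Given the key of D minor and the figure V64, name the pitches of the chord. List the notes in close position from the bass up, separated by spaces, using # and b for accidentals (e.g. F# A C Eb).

In D minor, the fifth degree is A. The dominant is major (leading tone raised), so V is a major triad.
Stacking thirds from A gives A-C#-E.
With the 64 figure the chord is in second inversion; from the bass E upward in close position it reads E-A-C#.

E A C#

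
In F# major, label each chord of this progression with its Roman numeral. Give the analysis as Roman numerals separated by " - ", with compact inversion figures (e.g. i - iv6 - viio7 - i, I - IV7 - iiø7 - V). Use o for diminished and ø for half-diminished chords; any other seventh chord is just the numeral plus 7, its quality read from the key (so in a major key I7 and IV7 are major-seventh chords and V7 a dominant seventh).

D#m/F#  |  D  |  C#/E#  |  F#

D#m/F#: root D# is the submediant; minor triad there is vi6.
D is non-diatonic — bVI, a mixture chord from F# minor.
C#/E#: major triad on C# = scale degree 5 → V6.
F#: root F# is the tonic; major triad there is I.

vi6 - bVI - V6 - I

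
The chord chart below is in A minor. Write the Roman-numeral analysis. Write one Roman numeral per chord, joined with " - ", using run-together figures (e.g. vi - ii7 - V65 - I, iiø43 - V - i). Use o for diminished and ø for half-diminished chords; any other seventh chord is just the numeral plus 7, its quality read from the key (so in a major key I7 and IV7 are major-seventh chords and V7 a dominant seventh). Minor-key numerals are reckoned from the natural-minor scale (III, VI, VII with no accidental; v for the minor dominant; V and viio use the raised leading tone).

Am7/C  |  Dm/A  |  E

i65 - iv64 - V

Am7/C has root A, degree 1 in A minor, so i65.
Dm/A: root D is the subdominant; minor triad there is iv64.
E: major triad on E = scale degree 5 → V.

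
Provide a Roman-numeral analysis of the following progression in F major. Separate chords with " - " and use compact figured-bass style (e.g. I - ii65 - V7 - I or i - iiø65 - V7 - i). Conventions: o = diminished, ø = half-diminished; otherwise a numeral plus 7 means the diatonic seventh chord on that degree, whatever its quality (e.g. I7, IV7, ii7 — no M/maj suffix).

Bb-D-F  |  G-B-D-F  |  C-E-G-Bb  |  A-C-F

IV - V7/V - V7 - I6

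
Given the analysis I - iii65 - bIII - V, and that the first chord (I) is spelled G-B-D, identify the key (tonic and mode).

I is given as G-B-D — a major triad with root G.
If G is scale degree 1 and the mode makes that degree carry a major triad, the tonic is G and the mode is major.

G major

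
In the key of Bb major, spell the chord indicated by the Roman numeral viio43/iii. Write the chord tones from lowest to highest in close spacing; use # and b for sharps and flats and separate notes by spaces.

The slash marks an applied leading-tone chord: viio of iii. In Bb major, iii is D, so the leading tone to it is C#, a half step below.
Building a fully diminished seventh chord on C# gives C#-E-G-Bb.
The figured bass 43 indicates second inversion, placing the fifth (G) in the bass: G-Bb-C#-E.

G Bb C# E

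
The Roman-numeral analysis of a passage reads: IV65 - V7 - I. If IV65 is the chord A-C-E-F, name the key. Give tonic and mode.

C major

The anchor chord is a major seventh chord on F, labeled IV65.
If F is scale degree 4 and the mode makes that degree carry a major seventh chord, the tonic is C and the mode is major.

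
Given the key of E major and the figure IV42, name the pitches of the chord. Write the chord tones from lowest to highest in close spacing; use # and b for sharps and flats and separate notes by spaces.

G# A C# E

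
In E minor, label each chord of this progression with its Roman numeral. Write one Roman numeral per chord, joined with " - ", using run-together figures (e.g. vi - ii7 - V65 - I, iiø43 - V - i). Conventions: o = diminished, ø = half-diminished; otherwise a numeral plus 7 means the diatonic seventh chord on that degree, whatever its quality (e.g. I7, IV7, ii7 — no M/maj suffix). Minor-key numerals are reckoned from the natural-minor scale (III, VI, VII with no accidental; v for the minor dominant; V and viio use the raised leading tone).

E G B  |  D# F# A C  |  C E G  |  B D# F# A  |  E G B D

E-G-B has root E, degree 1 in E minor, so i.
D#-F#-A-C has root D#, degree 7 in E minor, so viio7.
C-E-G: major triad on C = scale degree 6 → VI.
B-D#-F#-A: dominant seventh chord on B = scale degree 5 → V7.
E-G-B-D has root E, degree 1 in E minor, so i7.

i - viio7 - VI - V7 - i7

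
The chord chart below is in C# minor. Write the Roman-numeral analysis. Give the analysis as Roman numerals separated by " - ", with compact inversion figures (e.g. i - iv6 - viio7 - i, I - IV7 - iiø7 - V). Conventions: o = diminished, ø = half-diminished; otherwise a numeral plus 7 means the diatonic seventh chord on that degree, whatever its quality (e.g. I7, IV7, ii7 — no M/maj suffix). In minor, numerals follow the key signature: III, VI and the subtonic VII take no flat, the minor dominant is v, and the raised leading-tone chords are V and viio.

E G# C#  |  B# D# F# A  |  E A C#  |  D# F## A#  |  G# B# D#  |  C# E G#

i6 - viio7 - VI64 - V/V - V - i

E-G#-C#: minor triad on C# = scale degree 1 → i6.
B#-D#-F#-A: fully diminished seventh chord on B# = scale degree 7 → viio7.
E-A-C#: major triad on A = scale degree 6 → VI64.
D#-F##-A# is the secondary dominant of V (major triad on D#): V/V.
G#-B#-D#: major triad on G# = scale degree 5 → V.
C#-E-G# has root C#, degree 1 in C# minor, so i.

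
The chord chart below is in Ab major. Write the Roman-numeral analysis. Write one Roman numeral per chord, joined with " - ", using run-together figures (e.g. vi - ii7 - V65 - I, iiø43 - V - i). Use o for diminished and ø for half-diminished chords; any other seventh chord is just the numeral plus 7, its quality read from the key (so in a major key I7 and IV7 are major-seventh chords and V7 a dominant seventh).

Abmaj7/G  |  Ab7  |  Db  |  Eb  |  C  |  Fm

Abmaj7/G: root Ab is the tonic; major seventh chord there is I42.
Ab7 is the secondary dominant of IV (dominant seventh chord on Ab): V7/IV.
Db has root Db, degree 4 in Ab major, so IV.
Eb has root Eb, degree 5 in Ab major, so V.
C: chromatic; C is V of vi, so V/vi.
Fm: root F is the submediant; minor triad there is vi.

I42 - V7/IV - IV - V - V/vi - vi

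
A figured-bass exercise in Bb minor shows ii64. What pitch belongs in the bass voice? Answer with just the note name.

G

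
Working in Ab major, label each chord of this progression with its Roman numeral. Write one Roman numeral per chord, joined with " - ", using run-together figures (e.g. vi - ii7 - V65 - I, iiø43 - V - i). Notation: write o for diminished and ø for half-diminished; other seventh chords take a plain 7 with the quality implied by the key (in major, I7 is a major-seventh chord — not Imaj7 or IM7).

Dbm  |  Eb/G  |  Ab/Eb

Dbm is non-diatonic — iv, a mixture chord from Ab minor.
Eb/G has root Eb, degree 5 in Ab major, so V6.
Ab/Eb: major triad on Ab = scale degree 1 → I64.

iv - V6 - I64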